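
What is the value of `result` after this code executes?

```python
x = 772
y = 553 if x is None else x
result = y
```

x = 772; y = 772; result = 772

772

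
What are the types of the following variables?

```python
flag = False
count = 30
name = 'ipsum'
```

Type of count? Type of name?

count is assigned a bare integer (no decimal point), so it is an int; name is assigned a quoted string literal, so it is a str

int, str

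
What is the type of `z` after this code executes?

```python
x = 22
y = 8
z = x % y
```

int % int = int

int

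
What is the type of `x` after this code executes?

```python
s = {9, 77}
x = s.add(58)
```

set.add() returns None (mutates in place)

NoneType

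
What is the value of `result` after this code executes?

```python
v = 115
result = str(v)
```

v = 115; result = '115'

'115'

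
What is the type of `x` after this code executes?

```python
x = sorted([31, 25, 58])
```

sorted() always returns list

list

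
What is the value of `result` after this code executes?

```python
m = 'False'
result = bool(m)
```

m = 'False'; result = True

True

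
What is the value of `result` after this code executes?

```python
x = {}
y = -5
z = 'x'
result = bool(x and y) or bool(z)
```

x = {}; y = -5; z = 'x'; result = True

True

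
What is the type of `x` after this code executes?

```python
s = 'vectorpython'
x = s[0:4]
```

Slicing a str returns str

str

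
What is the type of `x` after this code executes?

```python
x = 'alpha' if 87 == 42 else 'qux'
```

Both branches of conditional are str

str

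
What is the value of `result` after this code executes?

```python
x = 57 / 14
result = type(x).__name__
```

x is float; result = 'float'

'float'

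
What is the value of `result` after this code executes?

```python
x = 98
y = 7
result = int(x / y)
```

x = 98; y = 7; result = 14

14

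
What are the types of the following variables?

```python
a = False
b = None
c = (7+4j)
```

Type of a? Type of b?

a is assigned the constant False, which has type bool; b is assigned None, whose type is NoneType

bool, NoneType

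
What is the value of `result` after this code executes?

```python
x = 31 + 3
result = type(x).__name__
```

x is int; result = 'int'

'int'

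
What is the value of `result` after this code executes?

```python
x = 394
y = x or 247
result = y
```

x = 394; y = 394; result = 394

394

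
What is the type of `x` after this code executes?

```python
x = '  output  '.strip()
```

str.strip() returns str

str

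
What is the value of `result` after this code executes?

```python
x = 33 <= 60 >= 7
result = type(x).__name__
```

x is bool; result = 'bool'

'bool'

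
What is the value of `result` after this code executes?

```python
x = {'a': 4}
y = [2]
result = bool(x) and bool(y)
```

x = {'a': 4}; y = [2]; result = True

True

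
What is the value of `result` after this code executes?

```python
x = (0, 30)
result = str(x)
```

x = (0, 30); result = '(0, 30)'

'(0, 30)'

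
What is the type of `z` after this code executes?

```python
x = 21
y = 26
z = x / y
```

int / int = float

float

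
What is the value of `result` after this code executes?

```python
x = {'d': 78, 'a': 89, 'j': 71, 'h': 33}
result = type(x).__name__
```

x is dict; result = 'dict'

'dict'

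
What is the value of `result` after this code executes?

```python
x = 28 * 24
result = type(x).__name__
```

x is int; result = 'int'

'int'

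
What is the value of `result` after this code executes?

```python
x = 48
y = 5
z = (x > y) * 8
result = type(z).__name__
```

x is int; y is int; z is int; result = 'int'

'int'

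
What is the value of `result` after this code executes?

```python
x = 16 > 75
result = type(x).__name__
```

x is bool; result = 'bool'

'bool'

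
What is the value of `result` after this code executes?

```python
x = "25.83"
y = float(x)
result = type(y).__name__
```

x is str; y is float; result = 'float'

'float'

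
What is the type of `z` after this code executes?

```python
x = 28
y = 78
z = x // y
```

int // int = int

int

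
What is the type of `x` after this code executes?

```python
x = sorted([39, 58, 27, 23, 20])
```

sorted() always returns list

list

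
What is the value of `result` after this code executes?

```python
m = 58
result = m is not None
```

m = 58; result = True

True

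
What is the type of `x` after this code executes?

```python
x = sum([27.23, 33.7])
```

sum() of floats returns float

float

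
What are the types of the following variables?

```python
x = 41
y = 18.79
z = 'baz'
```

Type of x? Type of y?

x is assigned a bare integer (no decimal point), so it is an int; y is assigned a number with a decimal point, so it is a float

int, float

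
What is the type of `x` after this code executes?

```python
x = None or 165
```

'or' with None returns the other truthy value

int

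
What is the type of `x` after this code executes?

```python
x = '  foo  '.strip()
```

str.strip() returns str

str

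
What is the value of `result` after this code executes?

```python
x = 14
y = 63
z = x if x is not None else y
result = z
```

x = 14; y = 63; z = 14; result = 14

14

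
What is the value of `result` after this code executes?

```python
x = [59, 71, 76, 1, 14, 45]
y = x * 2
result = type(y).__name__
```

x is list; y is list; result = 'list'

'list'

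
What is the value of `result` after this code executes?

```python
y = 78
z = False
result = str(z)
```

y = 78; z = False; result = 'False'

'False'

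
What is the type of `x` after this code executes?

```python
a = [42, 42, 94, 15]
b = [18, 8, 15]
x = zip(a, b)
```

zip() returns a zip object

zip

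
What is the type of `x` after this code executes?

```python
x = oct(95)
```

oct() returns str representation

str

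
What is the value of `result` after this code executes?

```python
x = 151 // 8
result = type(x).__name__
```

x is int; result = 'int'

'int'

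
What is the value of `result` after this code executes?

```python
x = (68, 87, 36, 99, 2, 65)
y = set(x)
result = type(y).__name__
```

x is tuple; y is set; result = 'set'

'set'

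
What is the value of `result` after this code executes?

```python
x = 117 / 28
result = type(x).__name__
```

x is float; result = 'float'

'float'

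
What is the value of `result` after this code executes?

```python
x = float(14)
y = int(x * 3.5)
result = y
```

x = 14.0; y = 49; result = 49

49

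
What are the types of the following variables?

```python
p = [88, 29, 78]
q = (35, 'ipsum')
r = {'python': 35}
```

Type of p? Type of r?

p is assigned a list literal (square brackets); r is assigned a dict literal ({key: value})

list, dict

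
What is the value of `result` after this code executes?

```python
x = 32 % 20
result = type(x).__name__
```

x is int; result = 'int'

'int'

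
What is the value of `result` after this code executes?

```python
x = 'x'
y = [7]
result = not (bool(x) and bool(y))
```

x = 'x'; y = [7]; result = False

False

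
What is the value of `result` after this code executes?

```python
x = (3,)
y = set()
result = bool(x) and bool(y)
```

x = (3,); y = set(); result = False

False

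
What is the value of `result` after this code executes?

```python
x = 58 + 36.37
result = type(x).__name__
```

x is float; result = 'float'

'float'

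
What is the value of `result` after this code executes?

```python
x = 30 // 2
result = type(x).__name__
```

x is int; result = 'int'

'int'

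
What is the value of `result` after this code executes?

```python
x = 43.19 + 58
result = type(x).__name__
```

x is float; result = 'float'

'float'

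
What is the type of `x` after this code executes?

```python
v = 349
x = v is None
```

'is' comparison returns bool

bool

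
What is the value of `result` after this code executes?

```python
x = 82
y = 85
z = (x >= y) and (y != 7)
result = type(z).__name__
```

x is int; y is int; z is bool; result = 'bool'

'bool'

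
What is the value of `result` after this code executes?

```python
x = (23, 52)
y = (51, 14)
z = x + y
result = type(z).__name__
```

x is tuple; y is tuple; z is tuple; result = 'tuple'

'tuple'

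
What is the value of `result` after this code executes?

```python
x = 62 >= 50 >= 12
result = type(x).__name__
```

x is bool; result = 'bool'

'bool'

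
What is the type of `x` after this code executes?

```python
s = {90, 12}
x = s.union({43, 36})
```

set.union() returns a new set

set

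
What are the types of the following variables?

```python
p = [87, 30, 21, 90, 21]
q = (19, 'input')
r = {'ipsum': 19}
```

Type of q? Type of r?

q is assigned a tuple (parenthesized, comma-separated values); r is assigned a dict literal ({key: value})

tuple, dict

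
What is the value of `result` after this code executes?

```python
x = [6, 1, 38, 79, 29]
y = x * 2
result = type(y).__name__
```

x is list; y is list; result = 'list'

'list'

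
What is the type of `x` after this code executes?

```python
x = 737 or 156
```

'or' returns first truthy value (int)

int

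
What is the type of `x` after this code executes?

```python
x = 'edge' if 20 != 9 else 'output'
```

Both branches of conditional are str

str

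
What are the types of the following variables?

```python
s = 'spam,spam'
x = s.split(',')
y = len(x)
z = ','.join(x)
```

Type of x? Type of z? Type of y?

str.split() returns list; str.join() returns str; len() returns int

list, str, int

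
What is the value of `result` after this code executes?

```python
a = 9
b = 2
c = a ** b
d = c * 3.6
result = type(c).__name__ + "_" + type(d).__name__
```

a is int; b is int; c is int; d is float; result = 'int_float'

'int_float'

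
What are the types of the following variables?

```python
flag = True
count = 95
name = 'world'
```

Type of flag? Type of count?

flag is assigned the constant True, which has type bool; count is assigned a bare integer (no decimal point), so it is an int

bool, int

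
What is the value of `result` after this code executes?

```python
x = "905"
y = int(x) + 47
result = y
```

x = '905'; y = 952; result = 952

952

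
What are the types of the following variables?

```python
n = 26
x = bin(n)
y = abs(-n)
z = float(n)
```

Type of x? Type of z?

bin() returns str; float() returns float

str, float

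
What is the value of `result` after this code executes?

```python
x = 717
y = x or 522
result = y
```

x = 717; y = 717; result = 717

717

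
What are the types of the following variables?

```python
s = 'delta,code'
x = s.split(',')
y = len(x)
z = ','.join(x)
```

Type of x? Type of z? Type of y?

str.split() returns list; str.join() returns str; len() returns int

list, str, int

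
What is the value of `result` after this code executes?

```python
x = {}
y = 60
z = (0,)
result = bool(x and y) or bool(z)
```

x = {}; y = 60; z = (0,); result = True

True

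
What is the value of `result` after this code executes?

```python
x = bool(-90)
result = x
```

x = True; result = True

True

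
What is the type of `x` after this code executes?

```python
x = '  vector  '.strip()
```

str.strip() returns str

str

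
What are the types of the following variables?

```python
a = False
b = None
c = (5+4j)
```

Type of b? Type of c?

b is assigned None, whose type is NoneType; c is assigned (5+4j), an int plus an imaginary literal (j suffix), which evaluates to complex

NoneType, complex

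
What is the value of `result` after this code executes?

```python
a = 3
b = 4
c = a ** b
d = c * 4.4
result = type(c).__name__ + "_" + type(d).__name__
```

a is int; b is int; c is int; d is float; result = 'int_float'

'int_float'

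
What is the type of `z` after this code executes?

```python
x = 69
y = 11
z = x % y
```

int % int = int

int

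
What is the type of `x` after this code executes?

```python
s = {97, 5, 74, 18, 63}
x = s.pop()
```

Popping from set[int] returns int

int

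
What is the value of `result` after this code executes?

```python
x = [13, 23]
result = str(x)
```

x = [13, 23]; result = '[13, 23]'

'[13, 23]'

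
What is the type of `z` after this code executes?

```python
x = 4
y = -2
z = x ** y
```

int ** negative = float

float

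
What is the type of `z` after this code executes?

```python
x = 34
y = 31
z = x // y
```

int // int = int

int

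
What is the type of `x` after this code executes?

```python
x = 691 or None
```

'or' returns first truthy value

int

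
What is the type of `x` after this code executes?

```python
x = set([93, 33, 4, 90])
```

set() constructor returns set

set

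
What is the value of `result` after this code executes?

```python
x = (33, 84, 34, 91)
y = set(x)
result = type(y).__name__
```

x is tuple; y is set; result = 'set'

'set'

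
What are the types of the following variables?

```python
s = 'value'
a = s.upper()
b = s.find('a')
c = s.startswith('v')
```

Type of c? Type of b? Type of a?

startswith() returns bool; find() returns int; upper() returns str

bool, int, str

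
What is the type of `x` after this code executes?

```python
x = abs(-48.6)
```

abs() of float returns float

float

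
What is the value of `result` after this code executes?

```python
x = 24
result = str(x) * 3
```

x = 24; result = '242424'

'242424'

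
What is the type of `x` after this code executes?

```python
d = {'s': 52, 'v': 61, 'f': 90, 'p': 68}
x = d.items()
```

dict.items() returns dict_items view

dict_items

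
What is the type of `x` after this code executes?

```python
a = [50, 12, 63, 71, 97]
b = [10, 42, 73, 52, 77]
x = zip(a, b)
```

zip() returns a zip object

zip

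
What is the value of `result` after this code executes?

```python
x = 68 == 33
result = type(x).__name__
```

x is bool; result = 'bool'

'bool'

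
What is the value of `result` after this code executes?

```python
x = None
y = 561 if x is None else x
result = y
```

x = None; y = 561; result = 561

561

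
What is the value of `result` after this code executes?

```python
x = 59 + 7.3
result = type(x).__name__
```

x is float; result = 'float'

'float'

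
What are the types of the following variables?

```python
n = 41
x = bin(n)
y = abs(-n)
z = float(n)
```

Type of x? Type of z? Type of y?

bin() returns str; float() returns float; abs() of int returns int

str, float, int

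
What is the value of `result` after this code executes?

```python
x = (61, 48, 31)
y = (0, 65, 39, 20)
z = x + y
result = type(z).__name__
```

x is tuple; y is tuple; z is tuple; result = 'tuple'

'tuple'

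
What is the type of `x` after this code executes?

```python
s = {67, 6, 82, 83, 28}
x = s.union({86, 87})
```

set.union() returns a new set

set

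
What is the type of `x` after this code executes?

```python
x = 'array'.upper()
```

str.upper() returns str

str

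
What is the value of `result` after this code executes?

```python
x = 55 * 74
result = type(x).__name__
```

x is int; result = 'int'

'int'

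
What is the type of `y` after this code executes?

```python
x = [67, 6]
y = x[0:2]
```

Slicing a list returns a list

list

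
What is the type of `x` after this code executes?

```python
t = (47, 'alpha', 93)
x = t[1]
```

Index 1 of tuple is a str literal

str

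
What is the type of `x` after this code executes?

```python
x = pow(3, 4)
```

pow(int, int) returns int

int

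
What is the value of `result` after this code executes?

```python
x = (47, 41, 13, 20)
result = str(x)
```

x = (47, 41, 13, 20); result = '(47, 41, 13, 20)'

'(47, 41, 13, 20)'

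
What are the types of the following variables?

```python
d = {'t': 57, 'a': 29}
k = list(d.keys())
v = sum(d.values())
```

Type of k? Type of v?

list() converts to list; sum of ints is int

list, int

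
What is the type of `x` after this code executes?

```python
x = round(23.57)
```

round() with no decimal places returns int

int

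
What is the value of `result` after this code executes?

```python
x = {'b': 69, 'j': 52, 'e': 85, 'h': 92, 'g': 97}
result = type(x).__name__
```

x is dict; result = 'dict'

'dict'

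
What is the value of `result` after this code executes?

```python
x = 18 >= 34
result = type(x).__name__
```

x is bool; result = 'bool'

'bool'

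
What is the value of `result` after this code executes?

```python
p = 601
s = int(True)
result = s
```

p = 601; s = 1; result = 1

1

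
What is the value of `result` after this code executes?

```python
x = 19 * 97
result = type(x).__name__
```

x is int; result = 'int'

'int'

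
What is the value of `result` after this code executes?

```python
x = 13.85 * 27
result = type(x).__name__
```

x is float; result = 'float'

'float'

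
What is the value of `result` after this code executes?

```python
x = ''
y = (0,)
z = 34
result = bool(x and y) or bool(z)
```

x = ''; y = (0,); z = 34; result = True

True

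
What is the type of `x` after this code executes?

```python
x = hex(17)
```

hex() returns str representation

str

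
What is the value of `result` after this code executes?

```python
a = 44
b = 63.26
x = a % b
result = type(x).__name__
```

a is int; b is float; x is float; result = 'float'

'float'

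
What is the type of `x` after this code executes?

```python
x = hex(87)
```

hex() returns str representation

str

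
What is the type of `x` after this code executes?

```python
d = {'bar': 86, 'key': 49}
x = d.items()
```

dict.items() returns dict_items view

dict_items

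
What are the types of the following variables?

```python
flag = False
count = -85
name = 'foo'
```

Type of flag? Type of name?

flag is assigned the constant False, which has type bool; name is assigned a quoted string literal, so it is a str

bool, str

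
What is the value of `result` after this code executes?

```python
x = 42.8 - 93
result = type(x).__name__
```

x is float; result = 'float'

'float'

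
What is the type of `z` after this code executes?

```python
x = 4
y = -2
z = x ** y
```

int ** negative = float

float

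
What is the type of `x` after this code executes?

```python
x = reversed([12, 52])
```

reversed() on a list returns list_reverseiterator

list_reverseiterator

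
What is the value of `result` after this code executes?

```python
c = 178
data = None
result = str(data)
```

c = 178; data = None; result = 'None'

'None'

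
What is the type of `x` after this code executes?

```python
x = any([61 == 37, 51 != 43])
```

any() returns bool

bool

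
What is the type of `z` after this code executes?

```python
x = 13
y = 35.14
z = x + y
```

int + float = float

float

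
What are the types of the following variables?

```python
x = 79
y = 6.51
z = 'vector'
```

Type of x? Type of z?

x is assigned a bare integer (no decimal point), so it is an int; z is assigned a quoted string literal, so it is a str

int, str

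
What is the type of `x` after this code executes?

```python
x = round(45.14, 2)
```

round() with decimal places returns float

float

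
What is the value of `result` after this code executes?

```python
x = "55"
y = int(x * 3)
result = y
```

x = '55'; y = 555555; result = 555555

555555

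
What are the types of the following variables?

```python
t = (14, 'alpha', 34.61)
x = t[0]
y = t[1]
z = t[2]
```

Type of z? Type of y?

tuple[2] is float; tuple[1] is str

float, str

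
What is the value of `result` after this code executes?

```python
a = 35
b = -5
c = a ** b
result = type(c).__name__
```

a is int; b is int; c is float; result = 'float'

'float'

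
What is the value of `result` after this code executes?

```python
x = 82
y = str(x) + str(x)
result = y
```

x = 82; y = '8282'; result = '8282'

'8282'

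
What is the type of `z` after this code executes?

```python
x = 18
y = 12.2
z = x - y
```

int - float = float

float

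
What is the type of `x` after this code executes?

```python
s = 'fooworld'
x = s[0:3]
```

Slicing a str returns str

str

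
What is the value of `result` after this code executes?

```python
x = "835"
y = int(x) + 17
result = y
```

x = '835'; y = 852; result = 852

852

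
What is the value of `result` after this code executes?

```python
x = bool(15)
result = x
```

x = True; result = True

True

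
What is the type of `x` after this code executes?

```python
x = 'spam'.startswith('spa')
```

str.startswith() returns bool

bool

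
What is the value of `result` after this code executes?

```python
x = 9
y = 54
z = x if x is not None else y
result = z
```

x = 9; y = 54; z = 9; result = 9

9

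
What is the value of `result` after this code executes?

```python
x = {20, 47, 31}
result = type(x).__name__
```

x is set; result = 'set'

'set'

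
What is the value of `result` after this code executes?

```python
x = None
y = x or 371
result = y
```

x = None; y = 371; result = 371

371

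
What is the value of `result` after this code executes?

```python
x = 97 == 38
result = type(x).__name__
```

x is bool; result = 'bool'

'bool'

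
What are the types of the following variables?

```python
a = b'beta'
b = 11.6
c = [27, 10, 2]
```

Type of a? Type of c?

a is assigned a bytes literal (b'...' prefix); c is assigned a list literal (square brackets)

bytes, list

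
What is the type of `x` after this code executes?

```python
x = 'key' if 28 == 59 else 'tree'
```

Both branches of conditional are str

str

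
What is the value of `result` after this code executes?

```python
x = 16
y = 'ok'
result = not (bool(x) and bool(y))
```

x = 16; y = 'ok'; result = False

False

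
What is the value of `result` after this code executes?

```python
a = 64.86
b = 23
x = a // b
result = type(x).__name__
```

a is float; b is int; x is float; result = 'float'

'float'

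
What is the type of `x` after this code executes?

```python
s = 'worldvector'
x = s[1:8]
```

Slicing a str returns str

str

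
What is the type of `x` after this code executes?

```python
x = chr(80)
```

chr() returns str (single char)

str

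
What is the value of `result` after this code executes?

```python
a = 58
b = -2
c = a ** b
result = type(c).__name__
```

a is int; b is int; c is float; result = 'float'

'float'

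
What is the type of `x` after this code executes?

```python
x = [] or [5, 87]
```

'or' returns first truthy value (list)

list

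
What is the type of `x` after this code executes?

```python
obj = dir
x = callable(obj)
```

callable() returns bool

bool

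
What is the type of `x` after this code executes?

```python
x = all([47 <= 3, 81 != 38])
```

all() returns bool

bool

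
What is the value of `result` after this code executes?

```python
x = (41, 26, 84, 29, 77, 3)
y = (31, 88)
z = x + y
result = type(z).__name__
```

x is tuple; y is tuple; z is tuple; result = 'tuple'

'tuple'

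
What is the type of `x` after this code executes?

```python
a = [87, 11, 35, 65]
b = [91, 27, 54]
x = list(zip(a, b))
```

list(zip()) returns a list of tuples

list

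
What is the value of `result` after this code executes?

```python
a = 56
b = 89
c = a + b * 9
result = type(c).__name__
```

a is int; b is int; c is int; result = 'int'

'int'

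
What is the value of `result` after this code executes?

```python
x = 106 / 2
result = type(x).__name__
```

x is float; result = 'float'

'float'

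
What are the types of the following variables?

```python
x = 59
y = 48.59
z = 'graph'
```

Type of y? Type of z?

y is assigned a number with a decimal point, so it is a float; z is assigned a quoted string literal, so it is a str

float, str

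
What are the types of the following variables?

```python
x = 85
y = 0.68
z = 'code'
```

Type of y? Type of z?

y is assigned a number with a decimal point, so it is a float; z is assigned a quoted string literal, so it is a str

float, str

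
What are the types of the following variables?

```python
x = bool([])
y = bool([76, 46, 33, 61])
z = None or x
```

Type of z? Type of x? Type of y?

None or bool returns the bool; bool() returns bool; bool() returns bool

bool, bool, bool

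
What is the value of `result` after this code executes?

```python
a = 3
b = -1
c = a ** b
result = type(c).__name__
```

a is int; b is int; c is float; result = 'float'

'float'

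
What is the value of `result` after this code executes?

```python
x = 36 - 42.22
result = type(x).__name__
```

x is float; result = 'float'

'float'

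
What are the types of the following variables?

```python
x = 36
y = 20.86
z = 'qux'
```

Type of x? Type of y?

x is assigned a bare integer (no decimal point), so it is an int; y is assigned a number with a decimal point, so it is a float

int, float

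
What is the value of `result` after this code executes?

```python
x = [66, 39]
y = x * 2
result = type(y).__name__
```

x is list; y is list; result = 'list'

'list'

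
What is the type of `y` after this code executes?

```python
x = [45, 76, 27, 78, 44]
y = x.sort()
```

list.sort() returns None (mutates in place)

NoneType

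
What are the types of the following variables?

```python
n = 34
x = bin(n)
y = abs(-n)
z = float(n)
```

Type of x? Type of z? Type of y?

bin() returns str; float() returns float; abs() of int returns int

str, float, int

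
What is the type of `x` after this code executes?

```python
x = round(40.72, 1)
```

round() with decimal places returns float

float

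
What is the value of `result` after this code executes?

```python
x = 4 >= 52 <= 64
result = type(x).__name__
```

x is bool; result = 'bool'

'bool'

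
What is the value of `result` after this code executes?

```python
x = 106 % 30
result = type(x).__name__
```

x is int; result = 'int'

'int'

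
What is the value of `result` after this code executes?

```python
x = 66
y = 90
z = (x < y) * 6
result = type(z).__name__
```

x is int; y is int; z is int; result = 'int'

'int'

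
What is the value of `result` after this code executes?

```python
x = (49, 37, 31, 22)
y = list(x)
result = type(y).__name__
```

x is tuple; y is list; result = 'list'

'list'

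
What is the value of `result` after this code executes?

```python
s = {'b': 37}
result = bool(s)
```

s = {'b': 37}; result = True

True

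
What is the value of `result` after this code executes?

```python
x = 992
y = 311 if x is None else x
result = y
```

x = 992; y = 992; result = 992

992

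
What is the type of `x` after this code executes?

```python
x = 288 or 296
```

'or' returns first truthy value (int)

int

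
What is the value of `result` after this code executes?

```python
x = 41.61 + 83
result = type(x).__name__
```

x is float; result = 'float'

'float'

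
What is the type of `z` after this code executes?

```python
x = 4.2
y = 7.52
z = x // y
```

float // float = float

float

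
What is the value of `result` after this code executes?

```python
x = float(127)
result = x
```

x = 127.0; result = 127.0

127.0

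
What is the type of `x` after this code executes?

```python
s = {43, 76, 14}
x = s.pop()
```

Popping from set[int] returns int

int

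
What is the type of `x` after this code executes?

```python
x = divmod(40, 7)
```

divmod() returns tuple of (quotient, remainder)

tuple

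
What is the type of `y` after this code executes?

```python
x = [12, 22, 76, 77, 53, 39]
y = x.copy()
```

list.copy() returns list

list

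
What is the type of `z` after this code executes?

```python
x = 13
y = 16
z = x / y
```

int / int = float

float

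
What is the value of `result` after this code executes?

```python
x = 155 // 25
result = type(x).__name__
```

x is int; result = 'int'

'int'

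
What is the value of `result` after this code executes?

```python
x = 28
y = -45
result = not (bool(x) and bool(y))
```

x = 28; y = -45; result = False

False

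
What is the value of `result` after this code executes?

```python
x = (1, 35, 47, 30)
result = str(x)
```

x = (1, 35, 47, 30); result = '(1, 35, 47, 30)'

'(1, 35, 47, 30)'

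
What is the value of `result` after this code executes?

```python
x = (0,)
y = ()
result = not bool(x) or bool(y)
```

x = (0,); y = (); result = False

False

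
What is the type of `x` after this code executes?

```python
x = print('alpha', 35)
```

print() returns None

NoneType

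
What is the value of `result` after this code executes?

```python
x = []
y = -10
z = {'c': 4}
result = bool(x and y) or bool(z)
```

x = []; y = -10; z = {'c': 4}; result = True

True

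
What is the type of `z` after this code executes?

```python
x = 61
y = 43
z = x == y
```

Equality comparison returns bool

bool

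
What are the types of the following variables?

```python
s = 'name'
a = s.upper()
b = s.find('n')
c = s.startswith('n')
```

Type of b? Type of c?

find() returns int; startswith() returns bool

int, bool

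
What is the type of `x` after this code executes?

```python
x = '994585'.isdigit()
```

str.isdigit() returns bool

bool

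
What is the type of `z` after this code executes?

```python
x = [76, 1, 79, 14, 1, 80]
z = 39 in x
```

'in' operator returns bool

bool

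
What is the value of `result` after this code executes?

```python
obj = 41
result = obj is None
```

obj = 41; result = False

False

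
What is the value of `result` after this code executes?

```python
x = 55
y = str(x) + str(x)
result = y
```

x = 55; y = '5555'; result = '5555'

'5555'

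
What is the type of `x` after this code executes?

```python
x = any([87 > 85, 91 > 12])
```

any() returns bool

bool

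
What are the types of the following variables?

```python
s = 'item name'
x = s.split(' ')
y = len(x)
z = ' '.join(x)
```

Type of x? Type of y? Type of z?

str.split() returns list; len() returns int; str.join() returns str

list, int, str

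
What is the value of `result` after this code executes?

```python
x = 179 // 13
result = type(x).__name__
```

x is int; result = 'int'

'int'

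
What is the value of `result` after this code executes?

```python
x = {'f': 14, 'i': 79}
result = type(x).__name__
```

x is dict; result = 'dict'

'dict'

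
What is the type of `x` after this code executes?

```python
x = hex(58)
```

hex() returns str representation

str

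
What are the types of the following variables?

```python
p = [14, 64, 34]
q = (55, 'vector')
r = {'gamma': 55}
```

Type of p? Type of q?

p is assigned a list literal (square brackets); q is assigned a tuple (parenthesized, comma-separated values)

list, tuple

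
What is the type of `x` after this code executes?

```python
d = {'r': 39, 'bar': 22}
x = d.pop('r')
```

dict.pop() returns the value

int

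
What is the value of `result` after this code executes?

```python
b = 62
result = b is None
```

b = 62; result = False

False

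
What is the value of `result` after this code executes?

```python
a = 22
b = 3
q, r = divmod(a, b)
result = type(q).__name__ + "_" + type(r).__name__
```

a is int; b is int; q is int; r is int; result = 'int_int'

'int_int'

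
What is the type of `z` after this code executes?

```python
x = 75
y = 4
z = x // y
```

int // int = int

int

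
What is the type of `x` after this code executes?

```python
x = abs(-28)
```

abs() of int returns int

int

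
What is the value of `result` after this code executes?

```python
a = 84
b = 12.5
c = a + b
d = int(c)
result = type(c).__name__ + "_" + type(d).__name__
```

a is int; b is float; c is float; d is int; result = 'float_int'

'float_int'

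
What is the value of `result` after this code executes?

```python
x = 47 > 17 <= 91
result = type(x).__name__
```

x is bool; result = 'bool'

'bool'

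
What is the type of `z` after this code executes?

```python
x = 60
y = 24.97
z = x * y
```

int * float = float

float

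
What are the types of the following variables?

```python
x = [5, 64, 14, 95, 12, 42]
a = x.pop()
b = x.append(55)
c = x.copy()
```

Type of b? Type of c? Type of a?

append() returns None; copy() returns list; pop() returns element

NoneType, list, int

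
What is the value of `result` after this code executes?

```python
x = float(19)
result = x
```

x = 19.0; result = 19.0

19.0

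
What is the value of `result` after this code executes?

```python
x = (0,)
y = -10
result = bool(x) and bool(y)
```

x = (0,); y = -10; result = True

True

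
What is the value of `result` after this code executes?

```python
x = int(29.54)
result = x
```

x = 29; result = 29

29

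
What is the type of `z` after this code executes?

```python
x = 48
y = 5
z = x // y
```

int // int = int

int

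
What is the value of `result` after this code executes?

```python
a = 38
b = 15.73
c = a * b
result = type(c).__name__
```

a is int; b is float; c is float; result = 'float'

'float'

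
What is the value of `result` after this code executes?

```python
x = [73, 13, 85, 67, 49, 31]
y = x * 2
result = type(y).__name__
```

x is list; y is list; result = 'list'

'list'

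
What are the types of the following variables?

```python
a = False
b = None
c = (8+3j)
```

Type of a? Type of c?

a is assigned the constant False, which has type bool; c is assigned (8+3j), an int plus an imaginary literal (j suffix), which evaluates to complex

bool, complex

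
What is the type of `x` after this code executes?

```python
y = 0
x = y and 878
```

'and' returns first falsy value (0 is int)

int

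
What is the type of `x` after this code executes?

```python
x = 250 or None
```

'or' returns first truthy value

int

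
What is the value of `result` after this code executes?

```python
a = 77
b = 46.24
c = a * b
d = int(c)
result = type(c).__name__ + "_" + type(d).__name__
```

a is int; b is float; c is float; d is int; result = 'float_int'

'float_int'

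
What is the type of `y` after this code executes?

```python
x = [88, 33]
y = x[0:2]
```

Slicing a list returns a list

list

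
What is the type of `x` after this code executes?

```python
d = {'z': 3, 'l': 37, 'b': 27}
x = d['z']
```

Accessing dict[str, int] with str key returns int

int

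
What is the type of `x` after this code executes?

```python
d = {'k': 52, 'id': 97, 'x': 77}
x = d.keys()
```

.keys() returns dict_keys view

dict_keys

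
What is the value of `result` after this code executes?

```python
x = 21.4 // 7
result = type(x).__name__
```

x is float; result = 'float'

'float'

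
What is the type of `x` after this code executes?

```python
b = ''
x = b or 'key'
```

'or' returns first truthy value (str)

str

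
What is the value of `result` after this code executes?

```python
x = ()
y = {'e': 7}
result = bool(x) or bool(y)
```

x = (); y = {'e': 7}; result = True

True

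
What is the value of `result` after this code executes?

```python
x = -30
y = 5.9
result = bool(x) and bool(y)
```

x = -30; y = 5.9; result = True

True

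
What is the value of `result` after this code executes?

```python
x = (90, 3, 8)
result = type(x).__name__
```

x is tuple; result = 'tuple'

'tuple'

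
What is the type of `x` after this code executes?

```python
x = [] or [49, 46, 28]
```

'or' returns first truthy value (list)

list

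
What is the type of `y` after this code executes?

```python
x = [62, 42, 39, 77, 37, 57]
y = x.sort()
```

list.sort() returns None (mutates in place)

NoneType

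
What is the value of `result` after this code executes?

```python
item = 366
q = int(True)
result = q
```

item = 366; q = 1; result = 1

1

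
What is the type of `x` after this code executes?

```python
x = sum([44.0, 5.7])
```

sum() of floats returns float

float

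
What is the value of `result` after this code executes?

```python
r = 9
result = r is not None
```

r = 9; result = True

True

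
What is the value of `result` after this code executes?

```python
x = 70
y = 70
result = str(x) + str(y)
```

x = 70; y = 70; result = '7070'

'7070'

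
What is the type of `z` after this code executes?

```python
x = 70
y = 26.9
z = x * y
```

int * float = float

float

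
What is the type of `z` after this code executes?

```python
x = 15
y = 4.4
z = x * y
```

int * float = float

float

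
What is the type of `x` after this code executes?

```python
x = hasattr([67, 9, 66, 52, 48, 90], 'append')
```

hasattr() returns bool

bool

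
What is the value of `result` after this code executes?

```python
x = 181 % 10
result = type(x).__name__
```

x is int; result = 'int'

'int'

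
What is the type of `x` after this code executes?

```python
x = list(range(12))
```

list(range()) returns list

list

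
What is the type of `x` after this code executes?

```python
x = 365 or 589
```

'or' returns first truthy value (int)

int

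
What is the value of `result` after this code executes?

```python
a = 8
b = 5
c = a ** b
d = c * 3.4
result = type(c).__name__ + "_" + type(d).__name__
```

a is int; b is int; c is int; d is float; result = 'int_float'

'int_float'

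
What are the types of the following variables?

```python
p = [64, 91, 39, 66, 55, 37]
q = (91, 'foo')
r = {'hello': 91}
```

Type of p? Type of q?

p is assigned a list literal (square brackets); q is assigned a tuple (parenthesized, comma-separated values)

list, tuple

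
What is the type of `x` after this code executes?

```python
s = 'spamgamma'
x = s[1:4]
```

Slicing a str returns str

str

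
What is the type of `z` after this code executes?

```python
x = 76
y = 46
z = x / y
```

int / int = float

float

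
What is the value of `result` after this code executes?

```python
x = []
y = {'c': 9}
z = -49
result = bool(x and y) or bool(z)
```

x = []; y = {'c': 9}; z = -49; result = True

True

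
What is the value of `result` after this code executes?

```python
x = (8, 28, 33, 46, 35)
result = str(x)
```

x = (8, 28, 33, 46, 35); result = '(8, 28, 33, 46, 35)'

'(8, 28, 33, 46, 35)'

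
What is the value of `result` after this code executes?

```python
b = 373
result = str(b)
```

b = 373; result = '373'

'373'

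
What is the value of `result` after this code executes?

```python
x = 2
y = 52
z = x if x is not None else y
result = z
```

x = 2; y = 52; z = 2; result = 2

2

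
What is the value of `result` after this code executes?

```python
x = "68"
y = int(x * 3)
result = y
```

x = '68'; y = 686868; result = 686868

686868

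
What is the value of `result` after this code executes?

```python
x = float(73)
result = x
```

x = 73.0; result = 73.0

73.0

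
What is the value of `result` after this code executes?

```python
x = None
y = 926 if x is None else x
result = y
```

x = None; y = 926; result = 926

926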